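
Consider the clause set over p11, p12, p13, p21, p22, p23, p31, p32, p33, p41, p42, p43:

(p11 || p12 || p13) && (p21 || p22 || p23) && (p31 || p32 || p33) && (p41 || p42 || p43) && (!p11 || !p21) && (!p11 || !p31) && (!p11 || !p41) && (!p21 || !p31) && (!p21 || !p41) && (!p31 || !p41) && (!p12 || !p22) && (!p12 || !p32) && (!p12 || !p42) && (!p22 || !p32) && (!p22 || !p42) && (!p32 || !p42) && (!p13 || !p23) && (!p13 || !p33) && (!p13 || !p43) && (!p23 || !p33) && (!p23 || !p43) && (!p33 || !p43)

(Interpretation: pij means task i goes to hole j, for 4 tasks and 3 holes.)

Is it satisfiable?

Unsatisfiable

Branch on p11: set p11 = false.
Branch on p12: set p12 = true.
Unit clause (!p22) forces p22 = false.
Unit clause (!p32) forces p32 = false.
Unit clause (!p42) forces p42 = false.
Branch on p21: set p21 = true.
Unit clause (!p31) forces p31 = false.
Unit clause (p33) forces p33 = true.
Unit clause (!p41) forces p41 = false.
Unit clause (p43) forces p43 = true.
But (!p43) is also a unit clause — contradiction.
So p21 must be the other value — set p21 = false.
Unit clause (p23) forces p23 = true.
Unit clause (!p13) forces p13 = false.
Unit clause (!p33) forces p33 = false.
Unit clause (p31) forces p31 = true.
Unit clause (!p41) forces p41 = false.
Unit clause (p43) forces p43 = true.
But (!p43) is also a unit clause — contradiction.
Neither p21 = true nor p21 = false works.
So p12 must be the other value — set p12 = false.
Unit clause (p13) forces p13 = true.
Unit clause (!p23) forces p23 = false.
Unit clause (!p33) forces p33 = false.
Unit clause (!p43) forces p43 = false.
Branch on p21: set p21 = true.
Unit clause (!p31) forces p31 = false.
Unit clause (p32) forces p32 = true.
Unit clause (!p41) forces p41 = false.
Unit clause (p42) forces p42 = true.
But (!p42) is also a unit clause — contradiction.
So p21 must be the other value — set p21 = false.
Unit clause (p22) forces p22 = true.
Unit clause (!p32) forces p32 = false.
Unit clause (p31) forces p31 = true.
Unit clause (!p41) forces p41 = false.
Unit clause (p42) forces p42 = true.
But (!p42) is also a unit clause — contradiction.
Neither p21 = true nor p21 = false works.
Neither p12 = true nor p12 = false works.
So p11 must be the other value — set p11 = true.
Unit clause (!p21) forces p21 = false.
Unit clause (!p31) forces p31 = false.
Unit clause (!p41) forces p41 = false.
Branch on p22: set p22 = true.
Unit clause (!p12) forces p12 = false.
Unit clause (!p32) forces p32 = false.
Unit clause (p33) forces p33 = true.
Unit clause (!p42) forces p42 = false.
Unit clause (p43) forces p43 = true.
But (!p43) is also a unit clause — contradiction.
So p22 must be the other value — set p22 = false.
Unit clause (p23) forces p23 = true.
Unit clause (!p13) forces p13 = false.
Unit clause (!p33) forces p33 = false.
Unit clause (p32) forces p32 = true.
Unit clause (!p12) forces p12 = false.
Unit clause (!p42) forces p42 = false.
Unit clause (p43) forces p43 = true.
But (!p43) is also a unit clause — contradiction.
Neither p22 = true nor p22 = false works.
Neither p11 = true nor p11 = false works.
No assignment satisfies every clause.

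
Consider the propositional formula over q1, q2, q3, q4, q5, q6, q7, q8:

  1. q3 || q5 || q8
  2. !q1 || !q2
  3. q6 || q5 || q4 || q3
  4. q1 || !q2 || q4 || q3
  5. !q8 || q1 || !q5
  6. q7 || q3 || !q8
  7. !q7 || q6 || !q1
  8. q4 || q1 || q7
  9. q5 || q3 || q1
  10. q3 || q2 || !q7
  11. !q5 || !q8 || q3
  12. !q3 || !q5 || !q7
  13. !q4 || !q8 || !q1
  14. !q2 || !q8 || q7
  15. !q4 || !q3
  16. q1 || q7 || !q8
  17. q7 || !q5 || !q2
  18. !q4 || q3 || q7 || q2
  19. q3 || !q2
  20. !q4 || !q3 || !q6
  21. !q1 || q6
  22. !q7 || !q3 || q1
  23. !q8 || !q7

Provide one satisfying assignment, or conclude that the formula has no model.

Try q1 = true.
The clause (!q2) is unit, so q2 = false.
The clause (q6) is unit, so q6 = true.
Try q3 = true.
The clause (!q4) is unit, so q4 = false.
Try q5 = false.
Try q8 = false.
No clause remains; q7 is free.

q1 ↦ true,  q2 ↦ false,  q3 ↦ true,  q4 ↦ false,  q5 ↦ false,  q6 ↦ true,  q7 ↦ true,  q8 ↦ false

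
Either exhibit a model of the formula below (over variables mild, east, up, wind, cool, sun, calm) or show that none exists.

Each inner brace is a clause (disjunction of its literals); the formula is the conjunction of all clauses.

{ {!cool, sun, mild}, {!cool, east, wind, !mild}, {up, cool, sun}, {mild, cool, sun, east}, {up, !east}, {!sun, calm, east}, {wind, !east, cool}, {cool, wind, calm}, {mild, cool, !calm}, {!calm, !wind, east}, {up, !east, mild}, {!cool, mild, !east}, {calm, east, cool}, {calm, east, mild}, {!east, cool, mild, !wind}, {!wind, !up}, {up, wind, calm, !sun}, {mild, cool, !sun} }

mild ↦ false,  east ↦ false,  up ↦ true,  wind ↦ false,  cool ↦ true,  sun ↦ true,  calm ↦ true

Branch on up: set up = true.
Unit clause (!wind) forces wind = false.
Branch on east: set east = false.
Branch on cool: set cool = true.
Unit clause (!mild) forces mild = false.
Unit clause (sun) forces sun = true.
Unit clause (calm) forces calm = true.
All clauses are satisfied.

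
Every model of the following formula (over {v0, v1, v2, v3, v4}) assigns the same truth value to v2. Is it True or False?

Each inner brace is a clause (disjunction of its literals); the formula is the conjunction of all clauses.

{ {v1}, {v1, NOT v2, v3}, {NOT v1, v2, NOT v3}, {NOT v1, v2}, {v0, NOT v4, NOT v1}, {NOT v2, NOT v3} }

Suppose v2 = false.
From the singleton clause (v1), v1 = true.
That conflicts with the unit clause (NOT v1).
So every satisfying assignment has v2 = True.

True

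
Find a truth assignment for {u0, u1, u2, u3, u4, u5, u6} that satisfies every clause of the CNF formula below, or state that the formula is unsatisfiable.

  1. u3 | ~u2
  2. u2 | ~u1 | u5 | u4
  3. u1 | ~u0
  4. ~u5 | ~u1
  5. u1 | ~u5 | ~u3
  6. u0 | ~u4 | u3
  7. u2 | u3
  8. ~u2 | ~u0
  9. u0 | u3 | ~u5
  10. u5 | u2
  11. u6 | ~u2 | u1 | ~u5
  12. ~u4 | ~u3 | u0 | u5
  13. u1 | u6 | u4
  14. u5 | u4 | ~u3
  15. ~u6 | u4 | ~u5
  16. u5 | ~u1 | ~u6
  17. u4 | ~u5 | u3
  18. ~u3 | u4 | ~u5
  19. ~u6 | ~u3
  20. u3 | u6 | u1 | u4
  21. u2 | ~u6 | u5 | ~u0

Case u3 = 1:
From the singleton clause (~u6), u6 = 0.
Case u1 = 1:
From the singleton clause (~u5), u5 = 0.
From the singleton clause (u2), u2 = 1.
From the singleton clause (~u0), u0 = 0.
From the singleton clause (~u4), u4 = 0.
That conflicts with the unit clause (u4).
Backtrack on u1: now try u1 = 0.
From the singleton clause (~u0), u0 = 0.
From the singleton clause (~u5), u5 = 0.
From the singleton clause (u2), u2 = 1.
From the singleton clause (~u4), u4 = 0.
That conflicts with the unit clause (u4).
Both values of u1 lead to a conflict.
Backtrack on u3: now try u3 = 0.
From the singleton clause (~u2), u2 = 0.
That conflicts with the unit clause (u2).
Both values of u3 lead to a conflict.

UNSATISFIABLE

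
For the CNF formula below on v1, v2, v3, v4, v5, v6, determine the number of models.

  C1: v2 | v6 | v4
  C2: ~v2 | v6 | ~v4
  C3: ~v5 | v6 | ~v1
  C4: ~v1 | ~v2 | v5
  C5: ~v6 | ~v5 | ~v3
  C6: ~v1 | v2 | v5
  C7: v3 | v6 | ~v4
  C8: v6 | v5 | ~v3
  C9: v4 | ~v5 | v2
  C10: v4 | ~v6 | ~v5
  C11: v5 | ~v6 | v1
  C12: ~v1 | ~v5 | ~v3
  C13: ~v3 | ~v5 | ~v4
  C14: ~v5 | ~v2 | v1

There are 2^6 = 64 truth assignments over (v1, v2, v3, v4, v5, v6).
Split on v5. With v5 = 1, the clauses containing v5 are satisfied and ~v5 drops from the rest; 3 of the 2^5 = 32 assignments to the other variables satisfy what remains.
With v5 = 0, by the same count on the reduced clause set, 1 assignment works.
Total: 3 + 1 = 4.

4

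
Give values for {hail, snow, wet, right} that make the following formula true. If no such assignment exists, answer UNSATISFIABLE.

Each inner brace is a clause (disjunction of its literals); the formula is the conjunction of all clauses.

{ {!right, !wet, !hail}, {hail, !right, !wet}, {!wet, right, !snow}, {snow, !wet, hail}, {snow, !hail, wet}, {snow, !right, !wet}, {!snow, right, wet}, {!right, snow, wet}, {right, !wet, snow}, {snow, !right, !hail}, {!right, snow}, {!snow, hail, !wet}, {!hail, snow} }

hail ↦ false; snow ↦ true; wet ↦ false; right ↦ true

Try right = true.
(snow) alone gives snow = true.
Try wet = false.
No clause remains; hail is free.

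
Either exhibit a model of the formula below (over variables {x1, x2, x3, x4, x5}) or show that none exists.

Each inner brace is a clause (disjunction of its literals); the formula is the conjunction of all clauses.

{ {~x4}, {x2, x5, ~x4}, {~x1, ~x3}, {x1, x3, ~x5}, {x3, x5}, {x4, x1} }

Unit clause (~x4) forces x4 = 0.
Unit clause (x1) forces x1 = 1.
Unit clause (~x3) forces x3 = 0.
Unit clause (x5) forces x5 = 1.
Every clause is now satisfied; x2 is unconstrained.

x1=1,  x2=1,  x3=0,  x4=0,  x5=1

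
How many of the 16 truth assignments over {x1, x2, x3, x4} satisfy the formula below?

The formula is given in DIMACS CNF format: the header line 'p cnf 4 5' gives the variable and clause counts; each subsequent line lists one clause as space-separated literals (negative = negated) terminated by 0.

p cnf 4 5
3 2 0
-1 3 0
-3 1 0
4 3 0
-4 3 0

4

There are 2^4 = 16 truth assignments over (x1, x2, x3, x4).
Check each against the 5 clauses (columns in the order x1, x2, x3, x4):
  F F F F  ✗ fails (x3 ∨ x2)
  F F F T  ✗ fails (x3 ∨ x2)
  F F T F  ✗ fails (¬x3 ∨ x1)
  F F T T  ✗ fails (¬x3 ∨ x1)
  F T F F  ✗ fails (x4 ∨ x3)
  F T F T  ✗ fails (¬x4 ∨ x3)
  F T T F  ✗ fails (¬x3 ∨ x1)
  F T T T  ✗ fails (¬x3 ∨ x1)
  T F F F  ✗ fails (x3 ∨ x2)
  T F F T  ✗ fails (x3 ∨ x2)
  T F T F  ✓ satisfies all
  T F T T  ✓ satisfies all
  T T F F  ✗ fails (¬x1 ∨ x3)
  T T F T  ✗ fails (¬x1 ∨ x3)
  T T T F  ✓ satisfies all
  T T T T  ✓ satisfies all
4 of the 16 rows are models.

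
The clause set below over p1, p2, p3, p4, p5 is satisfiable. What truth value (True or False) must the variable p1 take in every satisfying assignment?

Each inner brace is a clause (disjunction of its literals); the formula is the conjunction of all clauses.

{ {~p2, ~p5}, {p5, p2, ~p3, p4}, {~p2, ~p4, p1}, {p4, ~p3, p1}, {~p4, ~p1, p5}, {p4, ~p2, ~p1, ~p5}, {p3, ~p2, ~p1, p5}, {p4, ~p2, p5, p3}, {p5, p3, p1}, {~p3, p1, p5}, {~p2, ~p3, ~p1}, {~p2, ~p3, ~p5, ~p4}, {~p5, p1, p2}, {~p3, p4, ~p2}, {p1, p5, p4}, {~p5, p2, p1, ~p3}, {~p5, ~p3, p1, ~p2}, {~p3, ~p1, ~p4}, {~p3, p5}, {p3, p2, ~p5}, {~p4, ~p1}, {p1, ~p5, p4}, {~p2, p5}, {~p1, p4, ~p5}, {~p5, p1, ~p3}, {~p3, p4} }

True

Suppose p1 = 0.
Suppose p2 = 0.
Unit clause (~p5) forces p5 = 0.
Unit clause (p3) forces p3 = 1.
But (~p3) is also a unit clause — contradiction.
So p2 must be the other value — set p2 = 1.
Unit clause (~p5) forces p5 = 0.
But (p5) is also a unit clause — contradiction.
Neither p2 = 1 nor p2 = 0 works.
So every satisfying assignment has p1 = True.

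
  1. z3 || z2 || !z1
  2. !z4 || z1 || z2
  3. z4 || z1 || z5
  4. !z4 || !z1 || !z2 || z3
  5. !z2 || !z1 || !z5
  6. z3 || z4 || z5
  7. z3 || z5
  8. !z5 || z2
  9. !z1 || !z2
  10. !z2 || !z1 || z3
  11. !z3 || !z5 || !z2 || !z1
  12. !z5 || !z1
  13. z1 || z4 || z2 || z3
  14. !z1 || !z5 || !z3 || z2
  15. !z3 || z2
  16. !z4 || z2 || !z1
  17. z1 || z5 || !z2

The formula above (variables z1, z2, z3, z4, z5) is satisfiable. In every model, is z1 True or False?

False

Suppose z1 = true.
(!z2) alone gives z2 = false.
(z3) alone gives z3 = true.
But (!z3) is also a unit clause — contradiction.
So every satisfying assignment has z1 = False.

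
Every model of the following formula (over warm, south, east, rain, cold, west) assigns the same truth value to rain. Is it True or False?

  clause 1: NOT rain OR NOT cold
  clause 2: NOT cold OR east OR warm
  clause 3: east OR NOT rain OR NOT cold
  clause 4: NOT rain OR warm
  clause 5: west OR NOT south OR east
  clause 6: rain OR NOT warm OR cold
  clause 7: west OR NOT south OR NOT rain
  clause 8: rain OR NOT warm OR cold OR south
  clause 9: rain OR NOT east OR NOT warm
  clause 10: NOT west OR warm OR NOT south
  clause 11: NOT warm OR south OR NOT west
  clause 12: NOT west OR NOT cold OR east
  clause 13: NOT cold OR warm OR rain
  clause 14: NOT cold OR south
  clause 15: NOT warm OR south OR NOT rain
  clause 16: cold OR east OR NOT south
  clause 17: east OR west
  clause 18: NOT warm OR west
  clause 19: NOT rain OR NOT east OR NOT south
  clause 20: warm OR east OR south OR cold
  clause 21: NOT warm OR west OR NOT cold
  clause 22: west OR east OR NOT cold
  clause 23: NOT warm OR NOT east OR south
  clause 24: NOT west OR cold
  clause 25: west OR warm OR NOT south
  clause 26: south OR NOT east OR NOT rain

False

Suppose rain = true.
From the singleton clause (NOT cold), cold = false.
From the singleton clause (warm), warm = true.
From the singleton clause (south), south = true.
From the singleton clause (west), west = true.
That conflicts with the unit clause (NOT west).
So every satisfying assignment has rain = False.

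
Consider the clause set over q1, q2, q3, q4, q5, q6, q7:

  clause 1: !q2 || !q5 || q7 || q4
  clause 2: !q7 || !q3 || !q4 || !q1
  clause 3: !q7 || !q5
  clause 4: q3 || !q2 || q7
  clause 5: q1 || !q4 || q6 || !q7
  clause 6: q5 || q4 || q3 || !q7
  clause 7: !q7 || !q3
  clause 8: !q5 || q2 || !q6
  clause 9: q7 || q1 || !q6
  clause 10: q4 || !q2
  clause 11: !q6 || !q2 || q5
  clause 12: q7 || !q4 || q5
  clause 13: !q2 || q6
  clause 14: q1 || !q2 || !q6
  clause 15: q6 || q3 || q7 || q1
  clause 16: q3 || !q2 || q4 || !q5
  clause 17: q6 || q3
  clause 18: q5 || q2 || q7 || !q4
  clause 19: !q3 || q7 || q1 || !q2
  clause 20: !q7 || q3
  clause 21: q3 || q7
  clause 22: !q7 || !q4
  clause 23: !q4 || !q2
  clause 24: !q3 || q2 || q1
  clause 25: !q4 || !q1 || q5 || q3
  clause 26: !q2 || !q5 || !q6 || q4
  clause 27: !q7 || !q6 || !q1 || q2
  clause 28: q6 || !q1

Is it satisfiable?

Case q7 = false:
From the singleton clause (q3), q3 = true.
Case q1 = true:
From the singleton clause (q6), q6 = true.
Case q5 = false:
From the singleton clause (!q2), q2 = false.
From the singleton clause (!q4), q4 = false.
Every clause now holds.
A satisfying assignment: q1 ↦ true,  q2 ↦ false,  q3 ↦ true,  q4 ↦ false,  q5 ↦ false,  q6 ↦ true,  q7 ↦ false.

Yes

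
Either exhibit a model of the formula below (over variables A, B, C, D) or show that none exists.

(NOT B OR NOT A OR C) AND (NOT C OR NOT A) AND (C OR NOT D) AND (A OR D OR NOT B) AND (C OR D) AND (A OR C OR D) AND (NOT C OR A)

UNSATISFIABLE

Try C = false.
(NOT D) alone gives D = false.
Now (D) is unsatisfied and unit — conflict.
Undo C and try C = true.
(NOT A) alone gives A = false.
Now (A) is unsatisfied and unit — conflict.
Either choice for C ends in contradiction.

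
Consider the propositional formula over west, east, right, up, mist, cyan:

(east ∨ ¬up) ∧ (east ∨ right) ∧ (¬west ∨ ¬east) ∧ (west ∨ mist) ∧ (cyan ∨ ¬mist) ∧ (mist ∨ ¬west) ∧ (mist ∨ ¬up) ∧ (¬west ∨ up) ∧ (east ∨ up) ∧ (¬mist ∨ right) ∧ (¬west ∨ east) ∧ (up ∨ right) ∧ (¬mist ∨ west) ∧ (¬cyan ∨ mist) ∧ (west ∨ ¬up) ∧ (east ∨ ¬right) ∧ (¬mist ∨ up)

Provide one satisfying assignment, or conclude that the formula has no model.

UNSATISFIABLE

Case east = True:
From the singleton clause (¬west), west = False.
From the singleton clause (mist), mist = True.
That conflicts with the unit clause (¬mist).
So east must be the other value — set east = False.
From the singleton clause (¬up), up = False.
That conflicts with the unit clause (up).
Both values of east lead to a conflict.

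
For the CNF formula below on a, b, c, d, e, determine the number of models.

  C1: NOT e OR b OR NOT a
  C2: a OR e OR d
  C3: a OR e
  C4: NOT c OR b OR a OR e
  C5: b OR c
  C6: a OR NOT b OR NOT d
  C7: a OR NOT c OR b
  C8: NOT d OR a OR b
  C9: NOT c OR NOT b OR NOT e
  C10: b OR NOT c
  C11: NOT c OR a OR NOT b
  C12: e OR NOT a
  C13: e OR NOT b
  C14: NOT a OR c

There are 2^5 = 32 truth assignments over (a, b, c, d, e).
Split on b. With b = true, the clauses containing b are satisfied and NOT b drops from the rest; 1 of the 2^4 = 16 assignments to the other variables satisfy what remains.
With b = false, by the same count on the reduced clause set, 0 assignments work.
Total: 1 + 0 = 1.

1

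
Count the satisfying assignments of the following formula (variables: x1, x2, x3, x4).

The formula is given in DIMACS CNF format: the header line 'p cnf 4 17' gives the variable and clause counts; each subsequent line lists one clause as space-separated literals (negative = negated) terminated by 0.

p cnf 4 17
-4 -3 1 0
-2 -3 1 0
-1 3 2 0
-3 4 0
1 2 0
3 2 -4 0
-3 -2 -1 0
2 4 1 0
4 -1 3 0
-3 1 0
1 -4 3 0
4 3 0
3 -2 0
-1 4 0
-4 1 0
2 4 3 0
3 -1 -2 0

1

There are 2^4 = 16 truth assignments over (x1, x2, x3, x4).
Split on x1. With x1 = True, the clauses containing x1 are satisfied and ¬x1 drops from the rest; 1 of the 2^3 = 8 assignments to the other variables satisfy what remains.
With x1 = False, by the same count on the reduced clause set, 0 assignments work.
(One model: x1=T, x2=F, x3=T, x4=T.)
Total: 1 + 0 = 1.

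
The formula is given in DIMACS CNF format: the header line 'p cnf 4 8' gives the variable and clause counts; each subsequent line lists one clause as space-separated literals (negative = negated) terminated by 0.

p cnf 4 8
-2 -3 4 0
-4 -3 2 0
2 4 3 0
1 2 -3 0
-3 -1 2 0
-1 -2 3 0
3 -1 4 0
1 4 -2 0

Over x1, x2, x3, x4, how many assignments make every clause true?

There are 2^4 = 16 truth assignments over (x1, x2, x3, x4).
Check each against the 8 clauses (columns in the order x1, x2, x3, x4):
  F F F F  ✗ fails (x2 ∨ x4 ∨ x3)
  F F F T  ✓ satisfies all
  F F T F  ✗ fails (x1 ∨ x2 ∨ ¬x3)
  F F T T  ✗ fails (¬x4 ∨ ¬x3 ∨ x2)
  F T F F  ✗ fails (x1 ∨ x4 ∨ ¬x2)
  F T F T  ✓ satisfies all
  F T T F  ✗ fails (¬x2 ∨ ¬x3 ∨ x4)
  F T T T  ✓ satisfies all
  T F F F  ✗ fails (x2 ∨ x4 ∨ x3)
  T F F T  ✓ satisfies all
  T F T F  ✗ fails (¬x3 ∨ ¬x1 ∨ x2)
  T F T T  ✗ fails (¬x4 ∨ ¬x3 ∨ x2)
  T T F F  ✗ fails (¬x1 ∨ ¬x2 ∨ x3)
  T T F T  ✗ fails (¬x1 ∨ ¬x2 ∨ x3)
  T T T F  ✗ fails (¬x2 ∨ ¬x3 ∨ x4)
  T T T T  ✓ satisfies all
5 of the 16 rows are models.

5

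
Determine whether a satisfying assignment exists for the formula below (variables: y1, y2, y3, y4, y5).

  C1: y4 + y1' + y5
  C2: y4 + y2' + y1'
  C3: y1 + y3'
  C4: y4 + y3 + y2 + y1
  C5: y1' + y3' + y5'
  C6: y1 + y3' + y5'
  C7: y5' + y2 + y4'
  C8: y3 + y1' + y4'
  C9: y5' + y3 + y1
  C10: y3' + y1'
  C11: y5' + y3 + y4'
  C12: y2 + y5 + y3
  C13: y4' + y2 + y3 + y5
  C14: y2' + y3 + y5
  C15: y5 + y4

Suppose y1 = 1.
(y3') alone gives y3 = 0.
(y4') alone gives y4 = 0.
(y5) alone gives y5 = 1.
(y2') alone gives y2 = 0.
Every clause now holds.
A satisfying assignment: y1=1,  y2=0,  y3=0,  y4=0,  y5=1.

Satisfiable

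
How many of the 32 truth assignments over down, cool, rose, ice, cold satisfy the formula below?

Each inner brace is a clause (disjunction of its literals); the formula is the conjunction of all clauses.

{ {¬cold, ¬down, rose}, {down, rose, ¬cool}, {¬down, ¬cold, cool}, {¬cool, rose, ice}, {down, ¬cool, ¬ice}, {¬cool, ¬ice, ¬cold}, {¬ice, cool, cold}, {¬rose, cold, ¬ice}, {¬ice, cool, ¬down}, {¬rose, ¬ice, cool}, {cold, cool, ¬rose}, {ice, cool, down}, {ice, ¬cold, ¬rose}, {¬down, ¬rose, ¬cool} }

There are 2^5 = 32 truth assignments over (down, cool, rose, ice, cold).
Split on ice. With ice = True, the clauses containing ice are satisfied and ¬ice drops from the rest; 2 of the 2^4 = 16 assignments to the other variables satisfy what remains.
With ice = False, by the same count on the reduced clause set, 2 assignments work.
Total: 2 + 2 = 4.

4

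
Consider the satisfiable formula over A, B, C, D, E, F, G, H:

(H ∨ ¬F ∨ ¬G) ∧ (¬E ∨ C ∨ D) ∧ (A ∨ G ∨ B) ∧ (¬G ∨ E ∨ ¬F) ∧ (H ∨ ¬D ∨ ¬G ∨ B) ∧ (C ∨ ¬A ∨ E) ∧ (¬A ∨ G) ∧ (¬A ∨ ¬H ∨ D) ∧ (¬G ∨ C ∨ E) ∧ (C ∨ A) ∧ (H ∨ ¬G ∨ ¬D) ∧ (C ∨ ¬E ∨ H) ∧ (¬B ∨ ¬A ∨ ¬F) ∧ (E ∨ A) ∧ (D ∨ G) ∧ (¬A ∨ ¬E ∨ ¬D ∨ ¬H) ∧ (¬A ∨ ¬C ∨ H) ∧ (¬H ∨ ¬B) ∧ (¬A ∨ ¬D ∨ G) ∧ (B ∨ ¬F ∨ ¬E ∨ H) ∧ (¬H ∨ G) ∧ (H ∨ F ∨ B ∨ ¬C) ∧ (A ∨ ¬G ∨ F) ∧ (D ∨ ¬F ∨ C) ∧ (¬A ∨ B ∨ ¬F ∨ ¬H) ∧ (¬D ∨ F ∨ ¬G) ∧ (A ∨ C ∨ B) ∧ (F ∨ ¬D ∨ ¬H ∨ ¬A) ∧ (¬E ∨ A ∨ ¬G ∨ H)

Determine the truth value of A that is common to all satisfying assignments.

Suppose A = True.
From the singleton clause (G), G = True.
Suppose H = True.
From the singleton clause (D), D = True.
From the singleton clause (¬E), E = False.
From the singleton clause (¬F), F = False.
But (F) is also a unit clause — contradiction.
That branch fails; take H = False instead.
From the singleton clause (¬F), F = False.
From the singleton clause (¬D), D = False.
From the singleton clause (¬C), C = False.
From the singleton clause (¬E), E = False.
But (E) is also a unit clause — contradiction.
Neither H = True nor H = False works.
So every satisfying assignment has A = False.

False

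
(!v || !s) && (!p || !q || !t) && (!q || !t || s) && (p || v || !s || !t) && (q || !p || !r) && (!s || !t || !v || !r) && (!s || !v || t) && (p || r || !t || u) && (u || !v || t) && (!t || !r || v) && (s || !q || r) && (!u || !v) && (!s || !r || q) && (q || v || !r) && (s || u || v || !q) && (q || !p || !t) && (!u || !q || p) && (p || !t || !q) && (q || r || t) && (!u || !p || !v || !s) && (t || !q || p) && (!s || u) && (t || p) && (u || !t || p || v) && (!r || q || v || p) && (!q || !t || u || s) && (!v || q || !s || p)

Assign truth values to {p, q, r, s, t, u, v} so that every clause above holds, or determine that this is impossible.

p: false, q: false, r: true, s: false, t: true, u: false, v: true

Case v = true:
From the singleton clause (!s), s = false.
From the singleton clause (!u), u = false.
From the singleton clause (t), t = true.
From the singleton clause (!q), q = false.
From the singleton clause (!p), p = false.
From the singleton clause (r), r = true.
All clauses are satisfied.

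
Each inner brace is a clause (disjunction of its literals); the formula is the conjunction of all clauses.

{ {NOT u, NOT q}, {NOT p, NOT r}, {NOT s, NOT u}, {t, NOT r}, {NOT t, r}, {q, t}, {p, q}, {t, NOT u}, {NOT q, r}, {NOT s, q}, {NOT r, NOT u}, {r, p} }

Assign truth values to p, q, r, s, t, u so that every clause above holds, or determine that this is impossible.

Suppose u = false.
Suppose p = false.
(q) alone gives q = true.
(r) alone gives r = true.
(t) alone gives t = true.
No clause remains; s is free.

p: false,  q: true,  r: true,  s: false,  t: true,  u: false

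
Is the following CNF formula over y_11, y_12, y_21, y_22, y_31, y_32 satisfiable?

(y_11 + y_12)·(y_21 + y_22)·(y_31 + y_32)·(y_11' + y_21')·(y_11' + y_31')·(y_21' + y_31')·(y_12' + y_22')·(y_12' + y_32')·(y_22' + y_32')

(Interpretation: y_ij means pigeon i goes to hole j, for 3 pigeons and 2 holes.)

No, unsatisfiable

Suppose y_11 = 1.
(y_21') alone gives y_21 = 0.
(y_22) alone gives y_22 = 1.
(y_31') alone gives y_31 = 0.
(y_32) alone gives y_32 = 1.
But (y_32') is also a unit clause — contradiction.
That branch fails; take y_11 = 0 instead.
(y_12) alone gives y_12 = 1.
(y_22') alone gives y_22 = 0.
(y_21) alone gives y_21 = 1.
(y_31') alone gives y_31 = 0.
(y_32) alone gives y_32 = 1.
But (y_32') is also a unit clause — contradiction.
Both values of y_11 lead to a conflict.
No assignment satisfies every clause.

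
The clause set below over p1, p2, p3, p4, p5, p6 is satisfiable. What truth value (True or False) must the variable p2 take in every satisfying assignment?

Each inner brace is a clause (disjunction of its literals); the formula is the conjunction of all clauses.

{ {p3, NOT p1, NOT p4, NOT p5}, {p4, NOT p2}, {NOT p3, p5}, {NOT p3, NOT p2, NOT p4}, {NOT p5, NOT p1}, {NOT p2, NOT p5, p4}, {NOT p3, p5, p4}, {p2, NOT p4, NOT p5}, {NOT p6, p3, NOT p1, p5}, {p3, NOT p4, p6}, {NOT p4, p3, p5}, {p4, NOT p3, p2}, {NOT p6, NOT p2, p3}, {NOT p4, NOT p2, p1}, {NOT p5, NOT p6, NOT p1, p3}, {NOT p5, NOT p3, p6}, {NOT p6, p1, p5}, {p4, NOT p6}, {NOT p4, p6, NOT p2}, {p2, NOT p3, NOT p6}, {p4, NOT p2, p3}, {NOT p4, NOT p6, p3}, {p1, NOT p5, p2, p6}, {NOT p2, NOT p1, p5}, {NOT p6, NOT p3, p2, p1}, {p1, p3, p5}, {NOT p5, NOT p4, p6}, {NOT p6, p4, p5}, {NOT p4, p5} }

False

Suppose p2 = true.
(p4) alone gives p4 = true.
(NOT p3) alone gives p3 = false.
(p6) alone gives p6 = true.
Now (NOT p6) is unsatisfied and unit — conflict.
So every satisfying assignment has p2 = False.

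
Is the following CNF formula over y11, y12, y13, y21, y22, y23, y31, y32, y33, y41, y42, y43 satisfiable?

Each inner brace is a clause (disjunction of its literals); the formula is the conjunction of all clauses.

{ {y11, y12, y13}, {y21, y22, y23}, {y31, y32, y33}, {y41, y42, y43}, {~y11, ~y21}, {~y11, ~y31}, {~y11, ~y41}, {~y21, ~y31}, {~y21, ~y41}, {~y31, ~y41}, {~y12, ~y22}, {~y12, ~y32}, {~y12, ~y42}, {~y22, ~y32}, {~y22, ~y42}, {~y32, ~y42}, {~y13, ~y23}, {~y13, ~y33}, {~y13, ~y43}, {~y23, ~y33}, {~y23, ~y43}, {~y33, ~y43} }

Unsatisfiable

Try y11 = 0.
Try y12 = 1.
The clause (~y22) is unit, so y22 = 0.
The clause (~y32) is unit, so y32 = 0.
The clause (~y42) is unit, so y42 = 0.
Try y21 = 1.
The clause (~y31) is unit, so y31 = 0.
The clause (y33) is unit, so y33 = 1.
The clause (~y41) is unit, so y41 = 0.
The clause (y43) is unit, so y43 = 1.
Now (~y43) is unsatisfied and unit — conflict.
Undo y21 and try y21 = 0.
The clause (y23) is unit, so y23 = 1.
The clause (~y13) is unit, so y13 = 0.
The clause (~y33) is unit, so y33 = 0.
The clause (y31) is unit, so y31 = 1.
The clause (~y41) is unit, so y41 = 0.
The clause (y43) is unit, so y43 = 1.
Now (~y43) is unsatisfied and unit — conflict.
Both values of y21 lead to a conflict.
Undo y12 and try y12 = 0.
The clause (y13) is unit, so y13 = 1.
The clause (~y23) is unit, so y23 = 0.
The clause (~y33) is unit, so y33 = 0.
The clause (~y43) is unit, so y43 = 0.
Try y21 = 1.
The clause (~y31) is unit, so y31 = 0.
The clause (y32) is unit, so y32 = 1.
The clause (~y41) is unit, so y41 = 0.
The clause (y42) is unit, so y42 = 1.
Now (~y42) is unsatisfied and unit — conflict.
Undo y21 and try y21 = 0.
The clause (y22) is unit, so y22 = 1.
The clause (~y32) is unit, so y32 = 0.
The clause (y31) is unit, so y31 = 1.
The clause (~y41) is unit, so y41 = 0.
The clause (y42) is unit, so y42 = 1.
Now (~y42) is unsatisfied and unit — conflict.
Both values of y21 lead to a conflict.
Both values of y12 lead to a conflict.
Undo y11 and try y11 = 1.
The clause (~y21) is unit, so y21 = 0.
The clause (~y31) is unit, so y31 = 0.
The clause (~y41) is unit, so y41 = 0.
Try y22 = 1.
The clause (~y12) is unit, so y12 = 0.
The clause (~y32) is unit, so y32 = 0.
The clause (y33) is unit, so y33 = 1.
The clause (~y42) is unit, so y42 = 0.
The clause (y43) is unit, so y43 = 1.
Now (~y43) is unsatisfied and unit — conflict.
Undo y22 and try y22 = 0.
The clause (y23) is unit, so y23 = 1.
The clause (~y13) is unit, so y13 = 0.
The clause (~y33) is unit, so y33 = 0.
The clause (y32) is unit, so y32 = 1.
The clause (~y12) is unit, so y12 = 0.
The clause (~y42) is unit, so y42 = 0.
The clause (y43) is unit, so y43 = 1.
Now (~y43) is unsatisfied and unit — conflict.
Both values of y22 lead to a conflict.
Both values of y11 lead to a conflict.
No assignment satisfies every clause.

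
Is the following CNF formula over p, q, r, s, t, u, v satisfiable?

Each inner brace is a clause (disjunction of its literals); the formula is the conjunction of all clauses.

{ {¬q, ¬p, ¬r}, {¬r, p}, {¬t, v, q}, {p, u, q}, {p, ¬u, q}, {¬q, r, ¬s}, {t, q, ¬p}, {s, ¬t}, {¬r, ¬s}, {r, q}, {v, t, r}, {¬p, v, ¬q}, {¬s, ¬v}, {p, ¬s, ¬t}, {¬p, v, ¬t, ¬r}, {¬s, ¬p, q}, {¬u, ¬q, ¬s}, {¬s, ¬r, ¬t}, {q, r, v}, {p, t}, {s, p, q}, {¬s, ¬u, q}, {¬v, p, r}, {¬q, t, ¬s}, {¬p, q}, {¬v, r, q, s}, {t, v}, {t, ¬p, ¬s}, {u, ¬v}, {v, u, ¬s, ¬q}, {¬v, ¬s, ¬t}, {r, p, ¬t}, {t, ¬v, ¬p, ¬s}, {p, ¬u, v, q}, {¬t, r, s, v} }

Yes, satisfiable

Try r = False.
From the singleton clause (q), q = True.
From the singleton clause (¬s), s = False.
From the singleton clause (¬t), t = False.
From the singleton clause (v), v = True.
From the singleton clause (p), p = True.
From the singleton clause (u), u = True.
Every clause now holds.
A satisfying assignment: p=True,  q=True,  r=False,  s=False,  t=False,  u=True,  v=True.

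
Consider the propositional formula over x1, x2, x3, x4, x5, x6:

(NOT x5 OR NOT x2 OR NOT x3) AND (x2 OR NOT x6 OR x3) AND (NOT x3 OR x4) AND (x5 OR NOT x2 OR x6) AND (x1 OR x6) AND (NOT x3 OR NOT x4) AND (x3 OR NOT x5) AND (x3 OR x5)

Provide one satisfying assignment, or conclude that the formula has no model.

UNSATISFIABLE

Branch on x3: set x3 = false.
The clause (NOT x5) is unit, so x5 = false.
That conflicts with the unit clause (x5).
That branch fails; take x3 = true instead.
The clause (x4) is unit, so x4 = true.
That conflicts with the unit clause (NOT x4).
Neither x3 = true nor x3 = false works.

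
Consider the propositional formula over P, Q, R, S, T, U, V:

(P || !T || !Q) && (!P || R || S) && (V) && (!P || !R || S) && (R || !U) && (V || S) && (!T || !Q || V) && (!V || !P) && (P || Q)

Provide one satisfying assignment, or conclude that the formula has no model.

Unit clause (V) forces V = true.
Unit clause (!P) forces P = false.
Unit clause (Q) forces Q = true.
Unit clause (!T) forces T = false.
Try R = true.
No clause remains; S, U are free.

P: false; Q: true; R: true; S: true; T: false; U: true; V: true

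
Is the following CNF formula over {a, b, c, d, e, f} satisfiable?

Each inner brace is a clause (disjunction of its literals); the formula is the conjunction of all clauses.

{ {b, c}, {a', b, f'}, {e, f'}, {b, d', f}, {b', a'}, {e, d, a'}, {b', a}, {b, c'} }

Case b = 1:
From the singleton clause (a'), a = 0.
Now (a) is unsatisfied and unit — conflict.
Undo b and try b = 0.
From the singleton clause (c), c = 1.
Now (c') is unsatisfied and unit — conflict.
Both values of b lead to a conflict.
No assignment satisfies every clause.

Unsatisfiable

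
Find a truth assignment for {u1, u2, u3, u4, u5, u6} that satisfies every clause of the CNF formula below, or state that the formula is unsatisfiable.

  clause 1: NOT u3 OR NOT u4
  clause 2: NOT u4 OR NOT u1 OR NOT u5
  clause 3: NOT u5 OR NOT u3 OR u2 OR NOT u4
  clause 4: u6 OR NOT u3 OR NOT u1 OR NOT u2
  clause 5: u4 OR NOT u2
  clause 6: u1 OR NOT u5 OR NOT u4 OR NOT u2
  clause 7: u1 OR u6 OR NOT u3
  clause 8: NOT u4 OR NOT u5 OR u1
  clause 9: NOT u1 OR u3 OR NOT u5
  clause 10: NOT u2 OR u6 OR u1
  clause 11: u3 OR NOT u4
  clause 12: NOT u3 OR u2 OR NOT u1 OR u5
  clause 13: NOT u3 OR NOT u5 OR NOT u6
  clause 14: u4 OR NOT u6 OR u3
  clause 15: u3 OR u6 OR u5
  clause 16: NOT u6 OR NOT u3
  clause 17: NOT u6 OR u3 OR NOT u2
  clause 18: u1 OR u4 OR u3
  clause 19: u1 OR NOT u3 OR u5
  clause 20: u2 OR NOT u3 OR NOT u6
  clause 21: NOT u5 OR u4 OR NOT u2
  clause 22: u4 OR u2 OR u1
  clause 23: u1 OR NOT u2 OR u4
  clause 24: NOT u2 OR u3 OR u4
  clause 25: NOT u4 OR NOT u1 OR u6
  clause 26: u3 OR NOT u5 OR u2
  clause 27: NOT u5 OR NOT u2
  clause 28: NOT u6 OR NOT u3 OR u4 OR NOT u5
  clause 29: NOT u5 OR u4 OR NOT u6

u1=true,  u2=false,  u3=true,  u4=false,  u5=true,  u6=false

Try u3 = true.
(NOT u4) alone gives u4 = false.
(NOT u2) alone gives u2 = false.
(NOT u6) alone gives u6 = false.
(u1) alone gives u1 = true.
(u5) alone gives u5 = true.
Every clause now holds.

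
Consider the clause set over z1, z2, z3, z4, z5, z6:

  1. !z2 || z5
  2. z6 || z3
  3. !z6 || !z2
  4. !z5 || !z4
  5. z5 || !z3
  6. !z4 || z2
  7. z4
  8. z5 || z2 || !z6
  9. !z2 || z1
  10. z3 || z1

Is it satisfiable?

Unit clause (z4) forces z4 = true.
Unit clause (!z5) forces z5 = false.
Unit clause (!z2) forces z2 = false.
That conflicts with the unit clause (z2).
No assignment satisfies every clause.

Unsatisfiable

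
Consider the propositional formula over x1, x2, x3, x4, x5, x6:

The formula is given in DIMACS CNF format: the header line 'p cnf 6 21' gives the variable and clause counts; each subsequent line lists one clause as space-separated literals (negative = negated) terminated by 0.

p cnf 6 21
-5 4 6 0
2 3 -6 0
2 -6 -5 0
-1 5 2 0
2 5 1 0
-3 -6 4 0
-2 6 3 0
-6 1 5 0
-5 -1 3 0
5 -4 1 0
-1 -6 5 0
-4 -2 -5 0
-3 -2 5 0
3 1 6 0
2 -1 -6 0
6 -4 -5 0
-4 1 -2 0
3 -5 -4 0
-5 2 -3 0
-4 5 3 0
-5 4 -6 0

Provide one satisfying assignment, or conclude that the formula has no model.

UNSATISFIABLE

Suppose x5 = False.
Suppose x1 = False.
(x2) alone gives x2 = True.
(¬x6) alone gives x6 = False.
(x3) alone gives x3 = True.
That conflicts with the unit clause (¬x3).
That branch fails; take x1 = True instead.
(x2) alone gives x2 = True.
(¬x6) alone gives x6 = False.
(x3) alone gives x3 = True.
That conflicts with the unit clause (¬x3).
Both values of x1 lead to a conflict.
That branch fails; take x5 = True instead.
Suppose x4 = True.
(¬x2) alone gives x2 = False.
(¬x6) alone gives x6 = False.
That conflicts with the unit clause (x6).
That branch fails; take x4 = False instead.
(x6) alone gives x6 = True.
That conflicts with the unit clause (¬x6).
Both values of x4 lead to a conflict.
Both values of x5 lead to a conflict.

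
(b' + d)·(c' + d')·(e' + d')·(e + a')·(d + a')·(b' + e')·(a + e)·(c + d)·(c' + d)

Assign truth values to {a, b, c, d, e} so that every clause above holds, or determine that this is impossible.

Case b = 0:
Case c = 0:
The clause (d) is unit, so d = 1.
The clause (e') is unit, so e = 0.
The clause (a') is unit, so a = 0.
But (a) is also a unit clause — contradiction.
So c must be the other value — set c = 1.
The clause (d') is unit, so d = 0.
But (d) is also a unit clause — contradiction.
Neither c = 1 nor c = 0 works.
So b must be the other value — set b = 1.
The clause (d) is unit, so d = 1.
The clause (c') is unit, so c = 0.
The clause (e') is unit, so e = 0.
The clause (a') is unit, so a = 0.
But (a) is also a unit clause — contradiction.
Neither b = 1 nor b = 0 works.

UNSATISFIABLE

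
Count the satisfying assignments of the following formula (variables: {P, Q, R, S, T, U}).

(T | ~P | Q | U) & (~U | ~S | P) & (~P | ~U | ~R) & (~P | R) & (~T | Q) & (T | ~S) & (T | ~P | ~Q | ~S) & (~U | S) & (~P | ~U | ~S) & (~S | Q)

There are 2^6 = 64 truth assignments over (P, Q, R, S, T, U).
Split on T. With T = 1, the clauses containing T are satisfied and ~T drops from the rest; 6 of the 2^5 = 32 assignments to the other variables satisfy what remains.
With T = 0, by the same count on the reduced clause set, 5 assignments work.
Total: 6 + 5 = 11.

11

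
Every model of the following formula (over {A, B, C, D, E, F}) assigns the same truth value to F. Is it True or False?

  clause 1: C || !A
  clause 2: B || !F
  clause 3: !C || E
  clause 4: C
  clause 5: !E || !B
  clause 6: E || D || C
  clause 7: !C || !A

Suppose F = true.
(B) alone gives B = true.
(C) alone gives C = true.
(E) alone gives E = true.
Now (!E) is unsatisfied and unit — conflict.
So every satisfying assignment has F = False.

False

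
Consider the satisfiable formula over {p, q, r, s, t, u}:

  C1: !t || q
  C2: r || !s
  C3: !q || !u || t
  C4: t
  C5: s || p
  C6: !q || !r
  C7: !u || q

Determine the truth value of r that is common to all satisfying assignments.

Suppose r = true.
(t) alone gives t = true.
(q) alone gives q = true.
Now (!q) is unsatisfied and unit — conflict.
So every satisfying assignment has r = False.

False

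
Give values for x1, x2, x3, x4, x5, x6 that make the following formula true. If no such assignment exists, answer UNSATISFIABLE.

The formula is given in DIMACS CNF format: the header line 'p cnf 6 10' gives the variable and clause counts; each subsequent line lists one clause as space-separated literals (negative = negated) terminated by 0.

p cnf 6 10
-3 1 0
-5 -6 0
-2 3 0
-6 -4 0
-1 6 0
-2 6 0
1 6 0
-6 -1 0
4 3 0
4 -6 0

Case x3 = False:
Unit clause (¬x2) forces x2 = False.
Unit clause (x4) forces x4 = True.
Unit clause (¬x6) forces x6 = False.
Unit clause (¬x1) forces x1 = False.
That conflicts with the unit clause (x1).
Backtrack on x3: now try x3 = True.
Unit clause (x1) forces x1 = True.
Unit clause (x6) forces x6 = True.
That conflicts with the unit clause (¬x6).
Neither x3 = True nor x3 = False works.

UNSATISFIABLE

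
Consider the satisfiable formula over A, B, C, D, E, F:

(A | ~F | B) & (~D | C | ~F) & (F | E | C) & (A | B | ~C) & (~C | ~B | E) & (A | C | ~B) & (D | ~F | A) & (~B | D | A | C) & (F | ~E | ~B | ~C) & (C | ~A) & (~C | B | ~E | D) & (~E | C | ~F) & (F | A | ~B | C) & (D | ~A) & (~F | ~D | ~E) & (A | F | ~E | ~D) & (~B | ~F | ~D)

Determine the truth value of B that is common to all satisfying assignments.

Suppose B = 1.
Branch on C: set C = 0.
Unit clause (A) forces A = 1.
That conflicts with the unit clause (~A).
So C must be the other value — set C = 1.
Unit clause (E) forces E = 1.
Unit clause (F) forces F = 1.
Unit clause (~D) forces D = 0.
Unit clause (A) forces A = 1.
That conflicts with the unit clause (~A).
Either choice for C ends in contradiction.
So every satisfying assignment has B = False.

False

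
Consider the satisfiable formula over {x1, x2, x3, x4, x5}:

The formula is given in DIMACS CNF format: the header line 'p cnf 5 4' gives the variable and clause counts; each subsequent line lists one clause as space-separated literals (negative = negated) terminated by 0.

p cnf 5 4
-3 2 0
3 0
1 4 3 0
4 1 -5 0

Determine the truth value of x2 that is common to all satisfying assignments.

Suppose x2 = False.
(¬x3) alone gives x3 = False.
But (x3) is also a unit clause — contradiction.
So every satisfying assignment has x2 = True.

True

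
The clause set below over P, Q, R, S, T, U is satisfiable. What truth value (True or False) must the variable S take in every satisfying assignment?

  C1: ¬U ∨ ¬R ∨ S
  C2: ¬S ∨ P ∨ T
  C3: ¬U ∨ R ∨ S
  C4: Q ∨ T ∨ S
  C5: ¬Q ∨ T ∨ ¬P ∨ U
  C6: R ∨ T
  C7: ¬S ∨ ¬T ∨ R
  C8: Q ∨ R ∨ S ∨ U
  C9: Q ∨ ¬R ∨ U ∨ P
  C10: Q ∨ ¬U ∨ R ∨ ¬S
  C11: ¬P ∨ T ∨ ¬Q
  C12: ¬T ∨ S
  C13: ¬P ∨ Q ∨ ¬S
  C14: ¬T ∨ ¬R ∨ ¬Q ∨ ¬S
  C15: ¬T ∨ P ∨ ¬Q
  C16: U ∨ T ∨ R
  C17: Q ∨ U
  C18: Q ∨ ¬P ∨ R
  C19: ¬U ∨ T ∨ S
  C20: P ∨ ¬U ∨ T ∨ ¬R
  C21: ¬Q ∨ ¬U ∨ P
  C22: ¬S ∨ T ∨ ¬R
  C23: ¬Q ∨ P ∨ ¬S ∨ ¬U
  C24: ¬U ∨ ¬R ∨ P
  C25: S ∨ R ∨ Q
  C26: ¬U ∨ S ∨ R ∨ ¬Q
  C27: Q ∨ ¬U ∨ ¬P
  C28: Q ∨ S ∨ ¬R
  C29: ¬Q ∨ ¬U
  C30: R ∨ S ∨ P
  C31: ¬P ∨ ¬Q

False

Suppose S = True.
Try P = True.
From the singleton clause (Q), Q = True.
But (¬Q) is also a unit clause — contradiction.
Backtrack on P: now try P = False.
From the singleton clause (T), T = True.
From the singleton clause (R), R = True.
From the singleton clause (¬Q), Q = False.
From the singleton clause (U), U = True.
But (¬U) is also a unit clause — contradiction.
Both values of P lead to a conflict.
So every satisfying assignment has S = False.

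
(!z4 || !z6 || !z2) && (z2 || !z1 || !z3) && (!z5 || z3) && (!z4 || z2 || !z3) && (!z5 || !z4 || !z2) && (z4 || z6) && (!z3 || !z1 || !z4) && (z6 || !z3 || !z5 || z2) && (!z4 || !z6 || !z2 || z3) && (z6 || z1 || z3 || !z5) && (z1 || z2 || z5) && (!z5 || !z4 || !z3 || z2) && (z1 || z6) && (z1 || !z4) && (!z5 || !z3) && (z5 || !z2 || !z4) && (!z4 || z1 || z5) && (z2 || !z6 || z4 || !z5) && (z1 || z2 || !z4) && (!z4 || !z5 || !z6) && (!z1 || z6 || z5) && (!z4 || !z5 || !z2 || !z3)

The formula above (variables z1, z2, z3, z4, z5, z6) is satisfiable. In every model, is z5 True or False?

Suppose z5 = true.
(z3) alone gives z3 = true.
That conflicts with the unit clause (!z3).
So every satisfying assignment has z5 = False.

False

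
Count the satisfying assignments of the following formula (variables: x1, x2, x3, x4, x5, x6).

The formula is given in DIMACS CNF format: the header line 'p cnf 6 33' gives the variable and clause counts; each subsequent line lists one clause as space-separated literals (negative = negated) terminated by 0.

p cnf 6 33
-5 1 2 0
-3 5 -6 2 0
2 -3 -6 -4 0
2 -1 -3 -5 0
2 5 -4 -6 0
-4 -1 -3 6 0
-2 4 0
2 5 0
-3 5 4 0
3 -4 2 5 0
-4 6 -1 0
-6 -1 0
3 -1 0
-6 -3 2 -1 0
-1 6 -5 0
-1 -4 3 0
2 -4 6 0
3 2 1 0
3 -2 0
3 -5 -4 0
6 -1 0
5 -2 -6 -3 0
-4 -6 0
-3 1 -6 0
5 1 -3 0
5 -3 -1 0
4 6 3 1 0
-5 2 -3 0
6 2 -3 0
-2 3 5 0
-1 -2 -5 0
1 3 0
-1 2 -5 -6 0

1

There are 2^6 = 64 truth assignments over (x1, x2, x3, x4, x5, x6).
Split on x4. With x4 = True, the clauses containing x4 are satisfied and ¬x4 drops from the rest; 1 of the 2^5 = 32 assignments to the other variables satisfy what remains.
With x4 = False, by the same count on the reduced clause set, 0 assignments work.
Total: 1 + 0 = 1.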